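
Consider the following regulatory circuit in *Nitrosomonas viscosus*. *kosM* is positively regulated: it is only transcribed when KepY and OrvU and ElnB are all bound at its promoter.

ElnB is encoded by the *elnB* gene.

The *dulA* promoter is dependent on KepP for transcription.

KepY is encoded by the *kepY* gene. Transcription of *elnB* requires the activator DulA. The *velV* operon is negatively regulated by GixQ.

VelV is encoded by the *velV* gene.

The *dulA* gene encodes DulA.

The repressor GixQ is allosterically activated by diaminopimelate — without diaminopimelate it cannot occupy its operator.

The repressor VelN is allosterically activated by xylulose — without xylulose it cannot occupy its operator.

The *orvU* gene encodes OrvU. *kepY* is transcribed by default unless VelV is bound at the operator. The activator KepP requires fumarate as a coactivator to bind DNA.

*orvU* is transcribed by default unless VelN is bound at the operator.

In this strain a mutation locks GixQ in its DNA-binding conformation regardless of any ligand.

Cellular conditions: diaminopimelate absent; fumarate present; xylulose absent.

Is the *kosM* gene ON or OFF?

GixQ is constitutively active in this strain.
With repressor GixQ bound, *velV* is not transcribed.
So VelV is not produced.
With no repressor bound, *kepY* is transcribed.
So KepY is produced and active.
Xylulose is absent, so VelN is inactive.
With no repressor bound, *orvU* is transcribed.
So OrvU is produced and active.
Fumarate is present, so KepP is active.
No repressor is bound and KepP is active, so *dulA* is transcribed.
So DulA is produced and active.
No repressor is bound and DulA is active, so *elnB* is transcribed.
So ElnB is produced and active.
No repressor is bound and KepY and OrvU and ElnB are active, so *kosM* is transcribed.

ON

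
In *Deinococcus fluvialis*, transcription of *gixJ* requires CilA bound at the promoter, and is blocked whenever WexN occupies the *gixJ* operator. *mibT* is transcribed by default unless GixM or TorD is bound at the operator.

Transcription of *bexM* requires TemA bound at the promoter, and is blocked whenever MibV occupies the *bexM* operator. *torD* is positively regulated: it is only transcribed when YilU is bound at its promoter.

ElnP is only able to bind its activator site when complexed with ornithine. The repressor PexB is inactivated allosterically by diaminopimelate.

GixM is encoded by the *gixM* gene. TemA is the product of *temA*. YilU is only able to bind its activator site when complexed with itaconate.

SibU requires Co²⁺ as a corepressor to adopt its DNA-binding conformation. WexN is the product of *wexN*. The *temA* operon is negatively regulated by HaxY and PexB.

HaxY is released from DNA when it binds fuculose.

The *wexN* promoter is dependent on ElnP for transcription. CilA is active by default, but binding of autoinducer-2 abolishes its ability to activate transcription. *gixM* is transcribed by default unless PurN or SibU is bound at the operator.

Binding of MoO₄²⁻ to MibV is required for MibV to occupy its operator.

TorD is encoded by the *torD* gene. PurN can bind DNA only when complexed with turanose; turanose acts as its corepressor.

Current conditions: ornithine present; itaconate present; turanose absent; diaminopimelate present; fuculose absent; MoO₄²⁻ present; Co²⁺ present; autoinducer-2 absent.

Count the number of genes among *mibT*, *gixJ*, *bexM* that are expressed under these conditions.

0

Turanose is absent, so PurN is inactive.
Co²⁺ is present, so SibU is active.
With repressor SibU bound, *gixM* is not transcribed.
So GixM is not produced.
Itaconate is present, so YilU is active.
No repressor is bound and YilU is active, so *torD* is transcribed.
So TorD is produced and active.
With repressor TorD bound, *mibT* is not transcribed.
→ *mibT* is OFF.
Ornithine is present, so ElnP is active.
No repressor is bound and ElnP is active, so *wexN* is transcribed.
So WexN is produced and active.
Autoinducer-2 is absent, so CilA is active.
With repressor WexN bound, *gixJ* is not transcribed.
→ *gixJ* is OFF.
Fuculose is absent, so HaxY is active.
Diaminopimelate is present, so PexB is inactive.
With repressor HaxY bound, *temA* is not transcribed.
So TemA is not produced.
MoO₄²⁻ is present, so MibV is active.
With repressor MibV bound, *bexM* is not transcribed.
→ *bexM* is OFF.
0 of the 3 genes are transcribed.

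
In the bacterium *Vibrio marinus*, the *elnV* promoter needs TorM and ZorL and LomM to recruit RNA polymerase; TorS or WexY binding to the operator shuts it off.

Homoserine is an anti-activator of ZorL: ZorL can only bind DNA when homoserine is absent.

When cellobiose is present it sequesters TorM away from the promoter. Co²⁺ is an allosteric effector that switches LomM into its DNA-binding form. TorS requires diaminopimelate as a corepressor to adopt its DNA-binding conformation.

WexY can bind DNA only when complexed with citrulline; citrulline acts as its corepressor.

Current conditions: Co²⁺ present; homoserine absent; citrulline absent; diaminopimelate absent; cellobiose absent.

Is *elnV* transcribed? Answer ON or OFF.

Cellobiose is absent, so TorM is active.
Homoserine is absent, so ZorL is active.
Diaminopimelate is absent, so TorS is inactive.
Co²⁺ is present, so LomM is active.
Citrulline is absent, so WexY is inactive.
No repressor is bound and TorM and ZorL and LomM are active, so *elnV* is transcribed.

ON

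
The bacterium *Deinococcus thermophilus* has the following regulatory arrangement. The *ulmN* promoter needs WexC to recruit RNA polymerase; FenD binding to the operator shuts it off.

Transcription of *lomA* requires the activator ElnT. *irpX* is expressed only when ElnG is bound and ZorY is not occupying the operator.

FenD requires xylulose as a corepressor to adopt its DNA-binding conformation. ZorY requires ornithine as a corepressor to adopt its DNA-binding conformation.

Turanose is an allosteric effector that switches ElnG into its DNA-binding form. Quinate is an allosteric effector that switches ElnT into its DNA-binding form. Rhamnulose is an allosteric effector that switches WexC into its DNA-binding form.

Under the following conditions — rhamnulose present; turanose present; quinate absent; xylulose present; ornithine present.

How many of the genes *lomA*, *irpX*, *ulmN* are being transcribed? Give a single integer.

Quinate is absent, so ElnT is inactive.
Required activator ElnT is absent, so *lomA* is not transcribed.
→ *lomA* is OFF.
Turanose is present, so ElnG is active.
Ornithine is present, so ZorY is active.
With repressor ZorY bound, *irpX* is not transcribed.
→ *irpX* is OFF.
Xylulose is present, so FenD is active.
Rhamnulose is present, so WexC is active.
With repressor FenD bound, *ulmN* is not transcribed.
→ *ulmN* is OFF.
0 of the 3 genes are transcribed.

0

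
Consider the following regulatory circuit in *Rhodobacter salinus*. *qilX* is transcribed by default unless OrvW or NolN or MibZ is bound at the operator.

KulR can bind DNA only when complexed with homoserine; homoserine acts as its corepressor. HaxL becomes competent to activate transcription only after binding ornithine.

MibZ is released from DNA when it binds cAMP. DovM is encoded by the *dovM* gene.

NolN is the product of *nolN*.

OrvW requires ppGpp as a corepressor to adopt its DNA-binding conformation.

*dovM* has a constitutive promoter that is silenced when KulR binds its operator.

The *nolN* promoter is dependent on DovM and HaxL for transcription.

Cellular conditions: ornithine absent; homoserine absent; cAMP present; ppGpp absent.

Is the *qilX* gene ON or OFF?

ON

ppGpp is absent, so OrvW is inactive.
Homoserine is absent, so KulR is inactive.
With no repressor bound, *dovM* is transcribed.
So DovM is produced and active.
Ornithine is absent, so HaxL is inactive.
Required activator HaxL is absent, so *nolN* is not transcribed.
So NolN is not produced.
cAMP is present, so MibZ is inactive.
With no repressor bound, *qilX* is transcribed.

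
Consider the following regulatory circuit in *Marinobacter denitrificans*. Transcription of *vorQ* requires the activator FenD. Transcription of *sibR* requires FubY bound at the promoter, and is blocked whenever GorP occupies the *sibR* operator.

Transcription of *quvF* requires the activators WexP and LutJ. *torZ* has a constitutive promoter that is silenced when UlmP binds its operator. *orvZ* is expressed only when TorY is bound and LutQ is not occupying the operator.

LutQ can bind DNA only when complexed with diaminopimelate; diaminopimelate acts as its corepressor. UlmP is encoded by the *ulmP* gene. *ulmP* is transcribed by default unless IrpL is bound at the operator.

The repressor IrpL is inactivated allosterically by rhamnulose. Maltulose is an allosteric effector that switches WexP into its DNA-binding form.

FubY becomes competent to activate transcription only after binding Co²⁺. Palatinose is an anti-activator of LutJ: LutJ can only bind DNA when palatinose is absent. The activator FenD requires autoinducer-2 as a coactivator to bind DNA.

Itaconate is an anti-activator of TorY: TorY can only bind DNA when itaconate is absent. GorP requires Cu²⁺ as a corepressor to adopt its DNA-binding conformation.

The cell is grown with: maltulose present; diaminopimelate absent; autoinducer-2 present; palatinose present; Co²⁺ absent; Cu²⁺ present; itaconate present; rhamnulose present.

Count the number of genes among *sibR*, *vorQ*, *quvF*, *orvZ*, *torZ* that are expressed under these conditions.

Co²⁺ is absent, so FubY is inactive.
Cu²⁺ is present, so GorP is active.
With repressor GorP bound, *sibR* is not transcribed.
→ *sibR* is OFF.
Autoinducer-2 is present, so FenD is active.
No repressor is bound and FenD is active, so *vorQ* is transcribed.
→ *vorQ* is ON.
Maltulose is present, so WexP is active.
Palatinose is present, so LutJ is inactive.
Required activator LutJ is absent, so *quvF* is not transcribed.
→ *quvF* is OFF.
Itaconate is present, so TorY is inactive.
Diaminopimelate is absent, so LutQ is inactive.
Required activator TorY is absent, so *orvZ* is not transcribed.
→ *orvZ* is OFF.
Rhamnulose is present, so IrpL is inactive.
With no repressor bound, *ulmP* is transcribed.
So UlmP is produced and active.
With repressor UlmP bound, *torZ* is not transcribed.
→ *torZ* is OFF.
1 of the 5 genes is transcribed.

1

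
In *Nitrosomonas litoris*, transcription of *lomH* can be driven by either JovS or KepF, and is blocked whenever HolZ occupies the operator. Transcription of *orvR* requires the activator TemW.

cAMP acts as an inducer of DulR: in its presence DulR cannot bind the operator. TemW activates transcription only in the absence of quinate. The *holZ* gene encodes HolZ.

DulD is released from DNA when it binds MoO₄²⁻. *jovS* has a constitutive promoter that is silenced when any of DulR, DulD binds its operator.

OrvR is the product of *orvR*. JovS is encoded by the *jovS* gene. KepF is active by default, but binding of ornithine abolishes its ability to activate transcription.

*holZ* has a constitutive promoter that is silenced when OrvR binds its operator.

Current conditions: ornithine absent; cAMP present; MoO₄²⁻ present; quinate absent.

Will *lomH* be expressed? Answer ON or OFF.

ON

cAMP is present, so DulR is inactive.
MoO₄²⁻ is present, so DulD is inactive.
With no repressor bound, *jovS* is transcribed.
So JovS is produced and active.
Ornithine is absent, so KepF is active.
Quinate is absent, so TemW is active.
No repressor is bound and TemW is active, so *orvR* is transcribed.
So OrvR is produced and active.
With repressor OrvR bound, *holZ* is not transcribed.
So HolZ is not produced.
Activator JovS is present, so *lomH* is transcribed.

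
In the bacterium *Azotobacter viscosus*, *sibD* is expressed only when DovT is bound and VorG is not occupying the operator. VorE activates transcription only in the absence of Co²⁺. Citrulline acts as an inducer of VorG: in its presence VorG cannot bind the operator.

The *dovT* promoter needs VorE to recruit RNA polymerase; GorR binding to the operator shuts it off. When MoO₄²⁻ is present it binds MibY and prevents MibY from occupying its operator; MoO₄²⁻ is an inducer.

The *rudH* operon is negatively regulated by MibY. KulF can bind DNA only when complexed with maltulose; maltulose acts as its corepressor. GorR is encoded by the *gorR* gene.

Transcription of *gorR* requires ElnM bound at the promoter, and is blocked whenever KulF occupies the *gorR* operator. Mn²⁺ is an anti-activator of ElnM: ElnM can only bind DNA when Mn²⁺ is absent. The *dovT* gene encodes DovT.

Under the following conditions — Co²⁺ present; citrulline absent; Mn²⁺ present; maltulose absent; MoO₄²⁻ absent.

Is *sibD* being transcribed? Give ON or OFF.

Citrulline is absent, so VorG is active.
Co²⁺ is present, so VorE is inactive.
Mn²⁺ is present, so ElnM is inactive.
Maltulose is absent, so KulF is inactive.
Required activator ElnM is absent, so *gorR* is not transcribed.
So GorR is not produced.
Required activator VorE is absent, so *dovT* is not transcribed.
So DovT is not produced.
With repressor VorG bound, *sibD* is not transcribed.

OFF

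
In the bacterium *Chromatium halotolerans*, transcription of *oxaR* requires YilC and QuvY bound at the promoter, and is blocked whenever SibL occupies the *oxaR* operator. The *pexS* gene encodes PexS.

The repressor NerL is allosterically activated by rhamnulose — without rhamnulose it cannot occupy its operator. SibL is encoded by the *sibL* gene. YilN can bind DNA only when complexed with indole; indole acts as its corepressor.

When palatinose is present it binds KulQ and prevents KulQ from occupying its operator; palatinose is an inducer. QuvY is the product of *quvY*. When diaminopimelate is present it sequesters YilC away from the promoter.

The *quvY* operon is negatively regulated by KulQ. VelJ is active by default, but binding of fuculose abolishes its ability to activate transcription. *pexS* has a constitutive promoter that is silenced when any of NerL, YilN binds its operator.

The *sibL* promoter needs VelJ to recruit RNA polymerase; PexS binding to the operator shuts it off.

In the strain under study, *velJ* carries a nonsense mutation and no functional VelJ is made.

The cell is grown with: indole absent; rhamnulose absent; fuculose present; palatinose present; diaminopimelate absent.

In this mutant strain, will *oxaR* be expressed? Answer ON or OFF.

ON

Diaminopimelate is absent, so YilC is active.
Rhamnulose is absent, so NerL is inactive.
Indole is absent, so YilN is inactive.
With no repressor bound, *pexS* is transcribed.
So PexS is produced and active.
VelJ is non-functional in this strain, so it has no effect.
With repressor PexS bound, *sibL* is not transcribed.
So SibL is not produced.
Palatinose is present, so KulQ is inactive.
With no repressor bound, *quvY* is transcribed.
So QuvY is produced and active.
No repressor is bound and YilC and QuvY are active, so *oxaR* is transcribed.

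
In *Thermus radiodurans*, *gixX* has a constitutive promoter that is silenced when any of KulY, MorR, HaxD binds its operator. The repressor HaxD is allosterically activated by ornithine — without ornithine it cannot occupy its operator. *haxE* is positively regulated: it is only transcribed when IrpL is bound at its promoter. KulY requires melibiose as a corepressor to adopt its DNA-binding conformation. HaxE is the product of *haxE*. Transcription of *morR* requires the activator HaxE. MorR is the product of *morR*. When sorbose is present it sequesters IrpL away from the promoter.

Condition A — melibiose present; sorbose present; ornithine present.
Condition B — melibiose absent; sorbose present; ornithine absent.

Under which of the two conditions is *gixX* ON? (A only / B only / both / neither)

Condition A:
Melibiose is present, so KulY is active.
Sorbose is present, so IrpL is inactive.
Required activator IrpL is absent, so *haxE* is not transcribed.
So HaxE is not produced.
Required activator HaxE is absent, so *morR* is not transcribed.
So MorR is not produced.
Ornithine is present, so HaxD is active.
With repressor KulY bound, *gixX* is not transcribed.
→ *gixX* is OFF in A.
Condition B:
Melibiose is absent, so KulY is inactive.
Sorbose is present, so IrpL is inactive.
Required activator IrpL is absent, so *haxE* is not transcribed.
So HaxE is not produced.
Required activator HaxE is absent, so *morR* is not transcribed.
So MorR is not produced.
Ornithine is absent, so HaxD is inactive.
With no repressor bound, *gixX* is transcribed.
→ *gixX* is ON in B.

B only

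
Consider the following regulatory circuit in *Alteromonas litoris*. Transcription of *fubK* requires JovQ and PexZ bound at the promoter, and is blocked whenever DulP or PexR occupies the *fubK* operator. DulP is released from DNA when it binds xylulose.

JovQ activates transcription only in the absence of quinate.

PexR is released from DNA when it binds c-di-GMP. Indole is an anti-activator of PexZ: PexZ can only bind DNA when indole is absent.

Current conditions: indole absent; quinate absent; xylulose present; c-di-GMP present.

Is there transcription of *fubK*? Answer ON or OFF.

Quinate is absent, so JovQ is active.
Indole is absent, so PexZ is active.
Xylulose is present, so DulP is inactive.
c-di-GMP is present, so PexR is inactive.
No repressor is bound and JovQ and PexZ are active, so *fubK* is transcribed.

ON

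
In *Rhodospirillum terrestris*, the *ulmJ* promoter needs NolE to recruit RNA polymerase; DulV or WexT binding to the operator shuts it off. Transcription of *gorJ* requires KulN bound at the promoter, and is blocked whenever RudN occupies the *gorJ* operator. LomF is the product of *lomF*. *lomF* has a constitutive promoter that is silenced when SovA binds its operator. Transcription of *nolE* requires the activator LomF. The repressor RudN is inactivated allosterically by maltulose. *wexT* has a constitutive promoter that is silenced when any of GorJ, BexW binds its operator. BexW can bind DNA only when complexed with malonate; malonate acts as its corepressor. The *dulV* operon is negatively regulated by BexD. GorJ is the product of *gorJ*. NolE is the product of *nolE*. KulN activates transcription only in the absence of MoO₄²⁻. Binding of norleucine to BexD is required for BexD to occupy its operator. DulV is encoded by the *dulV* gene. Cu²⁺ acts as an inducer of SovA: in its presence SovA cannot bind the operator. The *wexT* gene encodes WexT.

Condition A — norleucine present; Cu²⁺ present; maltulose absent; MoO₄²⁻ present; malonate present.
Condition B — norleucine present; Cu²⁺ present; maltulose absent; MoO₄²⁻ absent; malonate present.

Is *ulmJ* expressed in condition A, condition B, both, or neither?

both

Condition A:
Norleucine is present, so BexD is active.
With repressor BexD bound, *dulV* is not transcribed.
So DulV is not produced.
Cu²⁺ is present, so SovA is inactive.
With no repressor bound, *lomF* is transcribed.
So LomF is produced and active.
No repressor is bound and LomF is active, so *nolE* is transcribed.
So NolE is produced and active.
Maltulose is absent, so RudN is active.
MoO₄²⁻ is present, so KulN is inactive.
With repressor RudN bound, *gorJ* is not transcribed.
So GorJ is not produced.
Malonate is present, so BexW is active.
With repressor BexW bound, *wexT* is not transcribed.
So WexT is not produced.
No repressor is bound and NolE is active, so *ulmJ* is transcribed.
→ *ulmJ* is ON in A.
Condition B:
Norleucine is present, so BexD is active.
With repressor BexD bound, *dulV* is not transcribed.
So DulV is not produced.
Cu²⁺ is present, so SovA is inactive.
With no repressor bound, *lomF* is transcribed.
So LomF is produced and active.
No repressor is bound and LomF is active, so *nolE* is transcribed.
So NolE is produced and active.
Maltulose is absent, so RudN is active.
MoO₄²⁻ is absent, so KulN is active.
With repressor RudN bound, *gorJ* is not transcribed.
So GorJ is not produced.
Malonate is present, so BexW is active.
With repressor BexW bound, *wexT* is not transcribed.
So WexT is not produced.
No repressor is bound and NolE is active, so *ulmJ* is transcribed.
→ *ulmJ* is ON in B.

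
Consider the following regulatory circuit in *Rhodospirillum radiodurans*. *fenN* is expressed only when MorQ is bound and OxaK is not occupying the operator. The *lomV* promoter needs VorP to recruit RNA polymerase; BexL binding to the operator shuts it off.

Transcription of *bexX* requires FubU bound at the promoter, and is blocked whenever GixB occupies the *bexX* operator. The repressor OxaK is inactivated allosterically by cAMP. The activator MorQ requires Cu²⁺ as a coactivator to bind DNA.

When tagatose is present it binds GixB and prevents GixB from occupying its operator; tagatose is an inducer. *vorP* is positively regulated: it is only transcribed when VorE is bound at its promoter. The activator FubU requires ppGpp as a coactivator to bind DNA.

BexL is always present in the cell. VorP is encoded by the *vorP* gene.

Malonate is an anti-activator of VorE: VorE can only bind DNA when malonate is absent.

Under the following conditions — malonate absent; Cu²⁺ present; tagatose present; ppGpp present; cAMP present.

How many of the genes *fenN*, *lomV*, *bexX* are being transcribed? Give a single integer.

cAMP is present, so OxaK is inactive.
Cu²⁺ is present, so MorQ is active.
No repressor is bound and MorQ is active, so *fenN* is transcribed.
→ *fenN* is ON.
BexL is produced constitutively and is active.
Malonate is absent, so VorE is active.
No repressor is bound and VorE is active, so *vorP* is transcribed.
So VorP is produced and active.
With repressor BexL bound, *lomV* is not transcribed.
→ *lomV* is OFF.
ppGpp is present, so FubU is active.
Tagatose is present, so GixB is inactive.
No repressor is bound and FubU is active, so *bexX* is transcribed.
→ *bexX* is ON.
2 of the 3 genes are transcribed.

2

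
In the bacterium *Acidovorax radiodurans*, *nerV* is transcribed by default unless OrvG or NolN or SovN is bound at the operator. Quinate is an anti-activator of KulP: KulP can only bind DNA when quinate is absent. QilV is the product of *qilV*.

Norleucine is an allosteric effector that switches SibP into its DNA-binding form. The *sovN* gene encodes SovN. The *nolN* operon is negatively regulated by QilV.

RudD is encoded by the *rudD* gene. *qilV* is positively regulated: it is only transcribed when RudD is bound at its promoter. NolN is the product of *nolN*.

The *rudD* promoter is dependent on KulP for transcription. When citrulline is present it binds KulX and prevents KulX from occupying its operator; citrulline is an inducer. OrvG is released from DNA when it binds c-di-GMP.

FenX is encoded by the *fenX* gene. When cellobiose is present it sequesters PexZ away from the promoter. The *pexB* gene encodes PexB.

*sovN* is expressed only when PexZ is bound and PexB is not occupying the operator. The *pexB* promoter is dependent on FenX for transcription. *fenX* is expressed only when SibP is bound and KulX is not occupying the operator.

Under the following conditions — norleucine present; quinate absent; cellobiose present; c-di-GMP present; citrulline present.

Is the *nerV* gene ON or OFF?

ON

c-di-GMP is present, so OrvG is inactive.
Quinate is absent, so KulP is active.
No repressor is bound and KulP is active, so *rudD* is transcribed.
So RudD is produced and active.
No repressor is bound and RudD is active, so *qilV* is transcribed.
So QilV is produced and active.
With repressor QilV bound, *nolN* is not transcribed.
So NolN is not produced.
Cellobiose is present, so PexZ is inactive.
Norleucine is present, so SibP is active.
Citrulline is present, so KulX is inactive.
No repressor is bound and SibP is active, so *fenX* is transcribed.
So FenX is produced and active.
No repressor is bound and FenX is active, so *pexB* is transcribed.
So PexB is produced and active.
With repressor PexB bound, *sovN* is not transcribed.
So SovN is not produced.
With no repressor bound, *nerV* is transcribed.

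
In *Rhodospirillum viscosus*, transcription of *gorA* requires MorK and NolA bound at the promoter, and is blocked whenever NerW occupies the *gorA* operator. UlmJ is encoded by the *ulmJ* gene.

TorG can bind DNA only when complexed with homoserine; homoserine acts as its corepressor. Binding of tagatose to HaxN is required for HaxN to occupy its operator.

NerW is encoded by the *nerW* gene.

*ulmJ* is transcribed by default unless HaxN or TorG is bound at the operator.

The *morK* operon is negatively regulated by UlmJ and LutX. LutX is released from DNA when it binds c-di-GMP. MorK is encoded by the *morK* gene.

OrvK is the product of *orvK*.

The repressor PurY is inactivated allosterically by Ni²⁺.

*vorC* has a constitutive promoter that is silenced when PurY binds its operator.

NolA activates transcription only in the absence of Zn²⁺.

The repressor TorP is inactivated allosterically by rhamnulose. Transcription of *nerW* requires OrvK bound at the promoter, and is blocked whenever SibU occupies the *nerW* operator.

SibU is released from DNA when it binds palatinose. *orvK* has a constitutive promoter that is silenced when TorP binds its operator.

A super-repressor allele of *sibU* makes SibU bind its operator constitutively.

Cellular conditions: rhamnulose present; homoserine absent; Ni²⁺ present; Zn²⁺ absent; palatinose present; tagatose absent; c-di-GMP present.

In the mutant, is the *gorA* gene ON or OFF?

OFF

Tagatose is absent, so HaxN is inactive.
Homoserine is absent, so TorG is inactive.
With no repressor bound, *ulmJ* is transcribed.
So UlmJ is produced and active.
c-di-GMP is present, so LutX is inactive.
With repressor UlmJ bound, *morK* is not transcribed.
So MorK is not produced.
Zn²⁺ is absent, so NolA is active.
SibU is constitutively active in this strain.
Rhamnulose is present, so TorP is inactive.
With no repressor bound, *orvK* is transcribed.
So OrvK is produced and active.
With repressor SibU bound, *nerW* is not transcribed.
So NerW is not produced.
Required activator MorK is absent, so *gorA* is not transcribed.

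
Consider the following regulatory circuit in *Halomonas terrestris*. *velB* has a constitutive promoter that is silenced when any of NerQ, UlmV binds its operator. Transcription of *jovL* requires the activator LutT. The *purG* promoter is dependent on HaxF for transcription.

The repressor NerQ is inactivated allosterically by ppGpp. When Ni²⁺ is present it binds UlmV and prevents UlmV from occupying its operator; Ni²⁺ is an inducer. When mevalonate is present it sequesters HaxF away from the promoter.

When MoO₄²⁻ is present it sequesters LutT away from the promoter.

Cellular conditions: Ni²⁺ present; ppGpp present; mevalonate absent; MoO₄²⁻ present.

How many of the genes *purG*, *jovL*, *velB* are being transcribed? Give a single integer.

2

Mevalonate is absent, so HaxF is active.
No repressor is bound and HaxF is active, so *purG* is transcribed.
→ *purG* is ON.
MoO₄²⁻ is present, so LutT is inactive.
Required activator LutT is absent, so *jovL* is not transcribed.
→ *jovL* is OFF.
ppGpp is present, so NerQ is inactive.
Ni²⁺ is present, so UlmV is inactive.
With no repressor bound, *velB* is transcribed.
→ *velB* is ON.
2 of the 3 genes are transcribed.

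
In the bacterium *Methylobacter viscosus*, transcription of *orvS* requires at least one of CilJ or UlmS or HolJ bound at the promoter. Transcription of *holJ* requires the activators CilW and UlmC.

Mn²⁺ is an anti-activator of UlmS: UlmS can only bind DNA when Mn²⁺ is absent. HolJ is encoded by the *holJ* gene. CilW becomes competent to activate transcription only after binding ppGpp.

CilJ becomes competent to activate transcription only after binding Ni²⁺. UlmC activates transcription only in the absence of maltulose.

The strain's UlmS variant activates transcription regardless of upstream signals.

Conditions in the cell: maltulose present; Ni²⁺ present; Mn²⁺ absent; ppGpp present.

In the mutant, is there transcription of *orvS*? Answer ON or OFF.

Ni²⁺ is present, so CilJ is active.
UlmS is constitutively active in this strain.
ppGpp is present, so CilW is active.
Maltulose is present, so UlmC is inactive.
Required activator UlmC is absent, so *holJ* is not transcribed.
So HolJ is not produced.
Activator CilJ is present, so *orvS* is transcribed.

ON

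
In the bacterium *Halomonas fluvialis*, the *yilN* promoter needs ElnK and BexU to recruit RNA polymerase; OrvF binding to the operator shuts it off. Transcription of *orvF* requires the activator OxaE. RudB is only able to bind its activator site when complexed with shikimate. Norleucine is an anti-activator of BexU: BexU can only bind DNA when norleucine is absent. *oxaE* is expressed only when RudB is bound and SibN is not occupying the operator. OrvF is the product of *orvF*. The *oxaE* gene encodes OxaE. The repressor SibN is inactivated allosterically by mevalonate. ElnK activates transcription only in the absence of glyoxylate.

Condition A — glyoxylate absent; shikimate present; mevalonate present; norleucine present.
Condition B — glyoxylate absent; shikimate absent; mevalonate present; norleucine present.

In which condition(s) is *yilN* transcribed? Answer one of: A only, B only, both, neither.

neither

Condition A:
Glyoxylate is absent, so ElnK is active.
Shikimate is present, so RudB is active.
Mevalonate is present, so SibN is inactive.
No repressor is bound and RudB is active, so *oxaE* is transcribed.
So OxaE is produced and active.
No repressor is bound and OxaE is active, so *orvF* is transcribed.
So OrvF is produced and active.
Norleucine is present, so BexU is inactive.
With repressor OrvF bound, *yilN* is not transcribed.
→ *yilN* is OFF in A.
Condition B:
Glyoxylate is absent, so ElnK is active.
Shikimate is absent, so RudB is inactive.
Mevalonate is present, so SibN is inactive.
Required activator RudB is absent, so *oxaE* is not transcribed.
So OxaE is not produced.
Required activator OxaE is absent, so *orvF* is not transcribed.
So OrvF is not produced.
Norleucine is present, so BexU is inactive.
Required activator BexU is absent, so *yilN* is not transcribed.
→ *yilN* is OFF in B.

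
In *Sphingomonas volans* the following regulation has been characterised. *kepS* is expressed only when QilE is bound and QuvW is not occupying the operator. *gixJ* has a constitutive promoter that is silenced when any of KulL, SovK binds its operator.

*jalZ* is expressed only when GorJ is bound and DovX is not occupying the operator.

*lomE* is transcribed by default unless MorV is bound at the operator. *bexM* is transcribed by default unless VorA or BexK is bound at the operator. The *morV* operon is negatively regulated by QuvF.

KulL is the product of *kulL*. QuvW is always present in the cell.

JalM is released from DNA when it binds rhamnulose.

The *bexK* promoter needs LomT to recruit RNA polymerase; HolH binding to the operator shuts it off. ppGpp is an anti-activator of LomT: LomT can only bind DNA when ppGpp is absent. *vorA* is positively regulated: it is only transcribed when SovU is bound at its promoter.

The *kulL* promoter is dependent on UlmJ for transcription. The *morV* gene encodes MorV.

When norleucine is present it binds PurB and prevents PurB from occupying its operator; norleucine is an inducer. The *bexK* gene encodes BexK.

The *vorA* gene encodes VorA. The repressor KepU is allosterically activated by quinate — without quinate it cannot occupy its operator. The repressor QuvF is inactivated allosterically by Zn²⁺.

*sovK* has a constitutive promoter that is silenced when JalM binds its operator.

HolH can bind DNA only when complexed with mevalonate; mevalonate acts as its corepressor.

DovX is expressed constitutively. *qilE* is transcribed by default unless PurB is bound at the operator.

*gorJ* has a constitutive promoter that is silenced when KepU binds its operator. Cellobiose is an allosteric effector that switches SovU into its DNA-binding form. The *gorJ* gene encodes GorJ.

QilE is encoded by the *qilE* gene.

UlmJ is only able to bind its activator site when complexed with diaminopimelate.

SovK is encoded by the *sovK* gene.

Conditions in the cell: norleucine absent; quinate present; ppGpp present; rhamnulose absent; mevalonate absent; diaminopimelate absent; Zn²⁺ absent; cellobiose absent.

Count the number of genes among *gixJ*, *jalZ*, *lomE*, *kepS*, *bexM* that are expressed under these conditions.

Diaminopimelate is absent, so UlmJ is inactive.
Required activator UlmJ is absent, so *kulL* is not transcribed.
So KulL is not produced.
Rhamnulose is absent, so JalM is active.
With repressor JalM bound, *sovK* is not transcribed.
So SovK is not produced.
With no repressor bound, *gixJ* is transcribed.
→ *gixJ* is ON.
DovX is produced constitutively and is active.
Quinate is present, so KepU is active.
With repressor KepU bound, *gorJ* is not transcribed.
So GorJ is not produced.
With repressor DovX bound, *jalZ* is not transcribed.
→ *jalZ* is OFF.
Zn²⁺ is absent, so QuvF is active.
With repressor QuvF bound, *morV* is not transcribed.
So MorV is not produced.
With no repressor bound, *lomE* is transcribed.
→ *lomE* is ON.
Norleucine is absent, so PurB is active.
With repressor PurB bound, *qilE* is not transcribed.
So QilE is not produced.
QuvW is produced constitutively and is active.
With repressor QuvW bound, *kepS* is not transcribed.
→ *kepS* is OFF.
Cellobiose is absent, so SovU is inactive.
Required activator SovU is absent, so *vorA* is not transcribed.
So VorA is not produced.
ppGpp is present, so LomT is inactive.
Mevalonate is absent, so HolH is inactive.
Required activator LomT is absent, so *bexK* is not transcribed.
So BexK is not produced.
With no repressor bound, *bexM* is transcribed.
→ *bexM* is ON.
3 of the 5 genes are transcribed.

3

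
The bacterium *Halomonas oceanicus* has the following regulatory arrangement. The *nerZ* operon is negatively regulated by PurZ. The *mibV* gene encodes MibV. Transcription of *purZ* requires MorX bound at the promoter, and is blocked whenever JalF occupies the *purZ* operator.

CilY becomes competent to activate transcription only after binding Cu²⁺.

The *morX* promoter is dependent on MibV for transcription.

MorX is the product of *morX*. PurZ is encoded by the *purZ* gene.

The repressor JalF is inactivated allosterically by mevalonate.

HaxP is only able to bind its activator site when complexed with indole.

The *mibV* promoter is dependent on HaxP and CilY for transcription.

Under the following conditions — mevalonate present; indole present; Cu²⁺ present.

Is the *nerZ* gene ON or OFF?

OFF

Indole is present, so HaxP is active.
Cu²⁺ is present, so CilY is active.
No repressor is bound and HaxP and CilY are active, so *mibV* is transcribed.
So MibV is produced and active.
No repressor is bound and MibV is active, so *morX* is transcribed.
So MorX is produced and active.
Mevalonate is present, so JalF is inactive.
No repressor is bound and MorX is active, so *purZ* is transcribed.
So PurZ is produced and active.
With repressor PurZ bound, *nerZ* is not transcribed.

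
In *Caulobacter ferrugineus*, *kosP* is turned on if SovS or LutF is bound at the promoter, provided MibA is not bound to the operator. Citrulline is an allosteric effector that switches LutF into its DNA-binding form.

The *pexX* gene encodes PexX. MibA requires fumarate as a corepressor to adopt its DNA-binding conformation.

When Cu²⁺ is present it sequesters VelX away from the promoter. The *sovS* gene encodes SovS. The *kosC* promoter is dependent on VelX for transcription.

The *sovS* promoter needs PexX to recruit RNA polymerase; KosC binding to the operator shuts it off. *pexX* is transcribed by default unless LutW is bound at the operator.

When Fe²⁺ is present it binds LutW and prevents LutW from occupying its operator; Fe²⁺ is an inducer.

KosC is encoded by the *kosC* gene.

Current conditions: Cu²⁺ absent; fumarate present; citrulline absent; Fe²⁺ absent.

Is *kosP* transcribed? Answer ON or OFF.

Fe²⁺ is absent, so LutW is active.
With repressor LutW bound, *pexX* is not transcribed.
So PexX is not produced.
Cu²⁺ is absent, so VelX is active.
No repressor is bound and VelX is active, so *kosC* is transcribed.
So KosC is produced and active.
With repressor KosC bound, *sovS* is not transcribed.
So SovS is not produced.
Fumarate is present, so MibA is active.
Citrulline is absent, so LutF is inactive.
With repressor MibA bound, *kosP* is not transcribed.

OFF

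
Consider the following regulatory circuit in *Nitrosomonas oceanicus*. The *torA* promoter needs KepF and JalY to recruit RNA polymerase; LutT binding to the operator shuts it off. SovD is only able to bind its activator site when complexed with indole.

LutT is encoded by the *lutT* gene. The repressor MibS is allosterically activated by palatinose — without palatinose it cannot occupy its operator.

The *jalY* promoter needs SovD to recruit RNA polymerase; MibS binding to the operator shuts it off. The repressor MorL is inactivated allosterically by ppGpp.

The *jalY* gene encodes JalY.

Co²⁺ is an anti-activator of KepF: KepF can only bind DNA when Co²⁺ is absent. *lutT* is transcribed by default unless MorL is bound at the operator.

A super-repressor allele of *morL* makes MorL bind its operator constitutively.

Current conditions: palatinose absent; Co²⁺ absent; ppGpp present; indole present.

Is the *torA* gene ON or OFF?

Co²⁺ is absent, so KepF is active.
Palatinose is absent, so MibS is inactive.
Indole is present, so SovD is active.
No repressor is bound and SovD is active, so *jalY* is transcribed.
So JalY is produced and active.
MorL is constitutively active in this strain.
With repressor MorL bound, *lutT* is not transcribed.
So LutT is not produced.
No repressor is bound and KepF and JalY are active, so *torA* is transcribed.

ON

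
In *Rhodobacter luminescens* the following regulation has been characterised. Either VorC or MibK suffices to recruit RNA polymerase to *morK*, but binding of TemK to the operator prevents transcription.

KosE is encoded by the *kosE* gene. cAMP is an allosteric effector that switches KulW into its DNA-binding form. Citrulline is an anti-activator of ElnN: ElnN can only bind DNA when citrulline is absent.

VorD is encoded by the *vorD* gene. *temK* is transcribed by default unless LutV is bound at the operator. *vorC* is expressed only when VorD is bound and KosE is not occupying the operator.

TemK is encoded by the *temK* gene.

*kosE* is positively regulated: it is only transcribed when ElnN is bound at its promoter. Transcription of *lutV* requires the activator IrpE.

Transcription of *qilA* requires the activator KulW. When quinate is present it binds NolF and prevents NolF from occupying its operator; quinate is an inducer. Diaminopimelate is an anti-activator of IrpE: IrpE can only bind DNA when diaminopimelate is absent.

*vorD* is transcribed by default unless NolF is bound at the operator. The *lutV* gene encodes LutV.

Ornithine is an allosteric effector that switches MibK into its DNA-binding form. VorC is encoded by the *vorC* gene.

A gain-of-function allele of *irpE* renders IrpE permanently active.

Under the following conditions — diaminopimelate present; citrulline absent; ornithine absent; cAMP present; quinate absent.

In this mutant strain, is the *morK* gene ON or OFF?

OFF

Quinate is absent, so NolF is active.
With repressor NolF bound, *vorD* is not transcribed.
So VorD is not produced.
Citrulline is absent, so ElnN is active.
No repressor is bound and ElnN is active, so *kosE* is transcribed.
So KosE is produced and active.
With repressor KosE bound, *vorC* is not transcribed.
So VorC is not produced.
IrpE is constitutively active in this strain.
No repressor is bound and IrpE is active, so *lutV* is transcribed.
So LutV is produced and active.
With repressor LutV bound, *temK* is not transcribed.
So TemK is not produced.
Ornithine is absent, so MibK is inactive.
No activator is available at the *morK* promoter, so *morK* is not transcribed.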